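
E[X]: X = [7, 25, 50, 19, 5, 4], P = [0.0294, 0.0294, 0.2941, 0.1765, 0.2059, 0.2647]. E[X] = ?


E[X] = 7*0.0294 + 25*0.0294 + 50*0.2941 + 19*0.1765 + 5*0.2059 + 4*0.2647
= 0.2058 + 0.7350 + 14.7050 + 3.3535 + 1.0295 + 1.0588
= 21.0876

E[X] = 21.0876


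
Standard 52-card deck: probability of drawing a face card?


12 face cards in 52 cards
P = 12/52 = 0.2308

P = 0.2308


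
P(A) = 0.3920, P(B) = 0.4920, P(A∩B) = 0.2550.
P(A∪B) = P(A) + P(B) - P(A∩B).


P(A∪B) = 0.3920 + 0.4920 - 0.2550
= 0.8840 - 0.2550
= 0.6290

P(A∪B) = 0.6290


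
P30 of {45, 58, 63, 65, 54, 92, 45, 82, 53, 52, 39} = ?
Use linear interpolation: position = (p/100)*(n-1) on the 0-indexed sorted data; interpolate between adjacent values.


Sorted: 39, 45, 45, 52, 53, 54, 58, 63, 65, 82, 92
n = 11
Index = 30/100 * 10 = 3.0000
Lower = data[3] = 52, Upper = data[4] = 53
P30 = 52 + 0*(1) = 52.0000

P30 = 52.0000


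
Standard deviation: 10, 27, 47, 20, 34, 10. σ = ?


Mean = 24.6667
Variance = 173.8889
SD = sqrt(173.8889) = 13.1867

SD = 13.1867


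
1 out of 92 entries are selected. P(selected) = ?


P = 1/92 = 0.0109

P = 0.0109


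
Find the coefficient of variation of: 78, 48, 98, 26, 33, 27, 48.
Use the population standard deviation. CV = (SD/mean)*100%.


Mean = 51.1429
SD = 25.3006
CV = (25.3006/51.1429)*100 = 49.4705%

CV = 49.4705%


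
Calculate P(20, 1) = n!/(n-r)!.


P(20,1) = 20!/19!
= 2432902008176640000/121645100408832000
= 20

P(20,1) = 20


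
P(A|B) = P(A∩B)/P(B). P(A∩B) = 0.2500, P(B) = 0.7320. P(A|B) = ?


P(A|B) = 0.2500/0.7320 = 0.3415

P(A|B) = 0.3415


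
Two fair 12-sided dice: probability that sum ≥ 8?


Total outcomes = 12×12 = 144
Favorable (sum ≥ 8): 123
P = 123/144 = 0.8542

P = 0.8542


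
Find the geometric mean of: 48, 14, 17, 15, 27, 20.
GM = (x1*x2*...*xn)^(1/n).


Product = 48 × 14 × 17 × 15 × 27 × 20 = 92534400
GM = 92534400^(1/6) = 21.2675

GM = 21.2675


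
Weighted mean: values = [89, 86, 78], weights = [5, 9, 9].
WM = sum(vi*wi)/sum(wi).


Numerator = 89*5 + 86*9 + 78*9 = 1921
Denominator = 5 + 9 + 9 = 23
WM = 1921/23 = 83.5217

WM = 83.5217


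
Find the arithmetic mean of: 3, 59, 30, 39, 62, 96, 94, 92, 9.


Sum = 3 + 59 + 30 + 39 + 62 + 96 + 94 + 92 + 9 = 484
n = 9
Mean = 484/9 = 53.7778

Mean = 53.7778


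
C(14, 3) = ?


C(14,3) = 14!/(3! × 11!)
= 87178291200/(6 × 39916800)
= 364

C(14,3) = 364


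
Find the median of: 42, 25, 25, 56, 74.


Sorted: 25, 25, 42, 56, 74
n = 5 (odd)
Middle value = 42

Median = 42


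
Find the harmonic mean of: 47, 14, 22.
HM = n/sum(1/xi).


Sum of reciprocals = 1/47 + 1/14 + 1/22 = 0.138160
HM = 3/0.138160 = 21.7140

HM = 21.7140


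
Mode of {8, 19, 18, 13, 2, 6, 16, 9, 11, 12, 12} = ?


Frequencies: 2:1, 6:1, 8:1, 9:1, 11:1, 12:2, 13:1, 16:1, 18:1, 19:1
Max frequency = 2
Mode = 12

Mode = 12


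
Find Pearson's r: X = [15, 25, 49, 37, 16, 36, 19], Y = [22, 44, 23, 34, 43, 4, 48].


Mean X = 28.1429, Mean Y = 31.1429
SD X = 11.885508, SD Y = 14.564424
Cov = -82.306122
r = -82.306122/(11.885508*14.564424) = -0.4755

r = -0.4755


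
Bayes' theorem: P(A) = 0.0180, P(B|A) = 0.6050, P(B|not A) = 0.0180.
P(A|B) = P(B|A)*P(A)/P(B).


P(B) = P(B|A)*P(A) + P(B|A')*P(A')
= 0.6050*0.0180 + 0.0180*0.9820
= 0.010890 + 0.017676 = 0.028566
P(A|B) = 0.010890/0.028566 = 0.3812

P(A|B) = 0.3812


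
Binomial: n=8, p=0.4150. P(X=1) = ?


C(8,1) = 8
p^1 = 0.415000
(1-p)^7 = 0.023447
P = 8 * 0.415000 * 0.023447 = 0.0778

P(X=1) = 0.0778


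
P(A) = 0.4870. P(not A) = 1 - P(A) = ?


P(not A) = 1 - 0.4870 = 0.5130

P(not A) = 0.5130


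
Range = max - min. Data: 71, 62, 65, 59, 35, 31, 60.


Max = 71, Min = 31
Range = 71 - 31 = 40

Range = 40


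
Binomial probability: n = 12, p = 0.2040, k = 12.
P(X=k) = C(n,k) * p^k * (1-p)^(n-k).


C(12,12) = 1
p^12 = 5.194718e-09
(1-p)^0 = 1.000000
P = 1 * 5.194718e-09 * 1.000000 = 5.1947e-09

P(X=12) = 5.1947e-09


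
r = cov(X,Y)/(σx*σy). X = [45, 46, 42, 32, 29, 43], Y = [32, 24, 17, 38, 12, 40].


Mean X = 39.5000, Mean Y = 27.1667
SD X = 6.551081, SD Y = 10.398985
Cov = 17.250000
r = 17.250000/(6.551081*10.398985) = 0.2532

r = 0.2532


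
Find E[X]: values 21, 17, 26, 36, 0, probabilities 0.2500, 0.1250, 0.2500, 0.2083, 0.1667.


E[X] = 21*0.2500 + 17*0.1250 + 26*0.2500 + 36*0.2083 + 0*0.1667
= 5.2500 + 2.1250 + 6.5000 + 7.4988 + 0
= 21.3738

E[X] = 21.3738


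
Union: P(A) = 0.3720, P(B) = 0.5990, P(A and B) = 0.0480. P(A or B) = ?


P(A∪B) = 0.3720 + 0.5990 - 0.0480
= 0.9710 - 0.0480
= 0.9230

P(A∪B) = 0.9230


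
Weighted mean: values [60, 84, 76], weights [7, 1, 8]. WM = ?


Numerator = 60*7 + 84*1 + 76*8 = 1112
Denominator = 7 + 1 + 8 = 16
WM = 1112/16 = 69.5000

WM = 69.5000


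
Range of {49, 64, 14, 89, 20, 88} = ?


Max = 89, Min = 14
Range = 89 - 14 = 75

Range = 75


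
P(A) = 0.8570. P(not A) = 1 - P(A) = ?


P(not A) = 1 - 0.8570 = 0.1430

P(not A) = 0.1430


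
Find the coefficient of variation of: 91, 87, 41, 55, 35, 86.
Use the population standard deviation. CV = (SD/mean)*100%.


Mean = 65.8333
SD = 22.9958
CV = (22.9958/65.8333)*100 = 34.9303%

CV = 34.9303%


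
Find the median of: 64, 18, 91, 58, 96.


Sorted: 18, 58, 64, 91, 96
n = 5 (odd)
Middle value = 64

Median = 64


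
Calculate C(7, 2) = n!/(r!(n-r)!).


C(7,2) = 7!/(2! × 5!)
= 5040/(2 × 120)
= 21

C(7,2) = 21


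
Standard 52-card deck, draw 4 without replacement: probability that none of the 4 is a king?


P(no kings) = (48/52) × (47/51) × (46/50) × (45/49)
= 0.7187

P = 0.7187


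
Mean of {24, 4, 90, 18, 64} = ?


Sum = 24 + 4 + 90 + 18 + 64 = 200
n = 5
Mean = 200/5 = 40.0000

Mean = 40.0000


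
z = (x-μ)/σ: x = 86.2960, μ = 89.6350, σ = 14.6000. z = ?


z = (86.2960 - 89.6350)/14.6000
= -3.3390/14.6000
= -0.2287

z = -0.2287


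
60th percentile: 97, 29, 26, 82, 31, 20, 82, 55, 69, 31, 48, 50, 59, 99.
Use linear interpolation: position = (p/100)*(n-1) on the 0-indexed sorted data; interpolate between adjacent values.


Sorted: 20, 26, 29, 31, 31, 48, 50, 55, 59, 69, 82, 82, 97, 99
n = 14
Index = 60/100 * 13 = 7.8000
Lower = data[7] = 55, Upper = data[8] = 59
P60 = 55 + 0.8000*(4) = 58.2000

P60 = 58.2000


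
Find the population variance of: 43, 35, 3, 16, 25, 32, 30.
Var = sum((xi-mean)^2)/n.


Mean = 26.2857
Squared deviations: 279.3673, 75.9388, 542.2245, 105.7959, 1.6531, 32.6531, 13.7959
Sum = 1051.4286
Variance = 1051.4286/7 = 150.2041

Variance = 150.2041


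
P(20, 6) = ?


P(20,6) = 20!/14!
= 2432902008176640000/87178291200
= 27907200

P(20,6) = 27907200


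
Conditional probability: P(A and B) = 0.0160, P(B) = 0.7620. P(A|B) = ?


P(A|B) = 0.0160/0.7620 = 0.0210

P(A|B) = 0.0210


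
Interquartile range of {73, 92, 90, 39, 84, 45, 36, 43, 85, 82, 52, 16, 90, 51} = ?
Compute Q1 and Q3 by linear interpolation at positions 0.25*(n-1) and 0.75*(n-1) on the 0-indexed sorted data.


Sorted: 16, 36, 39, 43, 45, 51, 52, 73, 82, 84, 85, 90, 90, 92
Q1 (25th %ile) = 43.5000
Q3 (75th %ile) = 84.7500
IQR = 84.7500 - 43.5000 = 41.2500

IQR = 41.2500


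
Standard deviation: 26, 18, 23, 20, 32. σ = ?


Mean = 23.8000
Variance = 24.1600
SD = sqrt(24.1600) = 4.9153

SD = 4.9153


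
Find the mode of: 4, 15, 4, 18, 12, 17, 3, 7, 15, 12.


Frequencies: 3:1, 4:2, 7:1, 12:2, 15:2, 17:1, 18:1
Max frequency = 2
Mode = 4, 12, 15

Mode = 4, 12, 15


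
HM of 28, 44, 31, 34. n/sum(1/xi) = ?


Sum of reciprocals = 1/28 + 1/44 + 1/31 + 1/34 = 0.120111
HM = 4/0.120111 = 33.3024

HM = 33.3024


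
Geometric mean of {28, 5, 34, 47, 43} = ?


Product = 28 × 5 × 34 × 47 × 43 = 9619960
GM = 9619960^(1/5) = 24.9250

GM = 24.9250


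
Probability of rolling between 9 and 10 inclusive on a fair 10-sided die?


Favorable outcomes (9 ≤ roll ≤ 10): 2
Total outcomes = 10
P = 2/10 = 0.2000

P = 0.2000


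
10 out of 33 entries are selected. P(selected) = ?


P = 10/33 = 0.3030

P = 0.3030


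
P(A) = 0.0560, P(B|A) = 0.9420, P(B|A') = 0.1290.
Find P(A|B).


P(B) = P(B|A)*P(A) + P(B|A')*P(A')
= 0.9420*0.0560 + 0.1290*0.9440
= 0.052752 + 0.121776 = 0.174528
P(A|B) = 0.052752/0.174528 = 0.3023

P(A|B) = 0.3023


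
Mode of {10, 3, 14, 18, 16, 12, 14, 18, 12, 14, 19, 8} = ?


Frequencies: 3:1, 8:1, 10:1, 12:2, 14:3, 16:1, 18:2, 19:1
Max frequency = 3
Mode = 14

Mode = 14


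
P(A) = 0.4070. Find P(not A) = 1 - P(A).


P(not A) = 1 - 0.4070 = 0.5930

P(not A) = 0.5930


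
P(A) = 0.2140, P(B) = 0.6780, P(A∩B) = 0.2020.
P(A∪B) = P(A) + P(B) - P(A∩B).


P(A∪B) = 0.2140 + 0.6780 - 0.2020
= 0.8920 - 0.2020
= 0.6900

P(A∪B) = 0.6900


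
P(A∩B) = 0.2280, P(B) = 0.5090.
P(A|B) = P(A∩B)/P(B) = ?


P(A|B) = 0.2280/0.5090 = 0.4479

P(A|B) = 0.4479


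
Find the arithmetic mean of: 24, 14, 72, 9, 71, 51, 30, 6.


Sum = 24 + 14 + 72 + 9 + 71 + 51 + 30 + 6 = 277
n = 8
Mean = 277/8 = 34.6250

Mean = 34.6250


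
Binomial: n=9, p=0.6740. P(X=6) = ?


C(9,6) = 84
p^6 = 0.093747
(1-p)^3 = 0.034646
P = 84 * 0.093747 * 0.034646 = 0.2728

P(X=6) = 0.2728


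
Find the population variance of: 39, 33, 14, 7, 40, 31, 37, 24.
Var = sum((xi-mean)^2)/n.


Mean = 28.1250
Squared deviations: 118.2656, 23.7656, 199.5156, 446.2656, 141.0156, 8.2656, 78.7656, 17.0156
Sum = 1032.8750
Variance = 1032.8750/8 = 129.1094

Variance = 129.1094


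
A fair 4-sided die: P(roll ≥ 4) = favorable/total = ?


Favorable outcomes (roll ≥ 4): 1
Total outcomes = 4
P = 1/4 = 0.2500

P = 0.2500


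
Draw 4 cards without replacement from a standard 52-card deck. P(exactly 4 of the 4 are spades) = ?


Hypergeometric: P(X=4) = C(13,4)·C(39,0) / C(52,4)
= 715 × 1 / 270725
= 715/270725 = 0.0026

P = 0.0026


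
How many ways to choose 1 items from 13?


C(13,1) = 13!/(1! × 12!)
= 6227020800/(1 × 479001600)
= 13

C(13,1) = 13


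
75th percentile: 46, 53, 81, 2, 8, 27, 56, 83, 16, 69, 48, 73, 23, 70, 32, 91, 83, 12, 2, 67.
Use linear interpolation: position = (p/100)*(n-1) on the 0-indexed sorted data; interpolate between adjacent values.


Sorted: 2, 2, 8, 12, 16, 23, 27, 32, 46, 48, 53, 56, 67, 69, 70, 73, 81, 83, 83, 91
n = 20
Index = 75/100 * 19 = 14.2500
Lower = data[14] = 70, Upper = data[15] = 73
P75 = 70 + 0.2500*(3) = 70.7500

P75 = 70.7500


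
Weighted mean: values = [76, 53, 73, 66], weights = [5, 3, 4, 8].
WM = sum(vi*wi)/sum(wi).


Numerator = 76*5 + 53*3 + 73*4 + 66*8 = 1359
Denominator = 5 + 3 + 4 + 8 = 20
WM = 1359/20 = 67.9500

WM = 67.9500


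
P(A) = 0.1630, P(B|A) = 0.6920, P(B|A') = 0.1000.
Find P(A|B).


P(B) = P(B|A)*P(A) + P(B|A')*P(A')
= 0.6920*0.1630 + 0.1000*0.8370
= 0.112796 + 0.083700 = 0.196496
P(A|B) = 0.112796/0.196496 = 0.5740

P(A|B) = 0.5740


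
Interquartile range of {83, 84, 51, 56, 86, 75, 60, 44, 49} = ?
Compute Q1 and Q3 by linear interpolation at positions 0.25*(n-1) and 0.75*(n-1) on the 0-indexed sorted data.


Sorted: 44, 49, 51, 56, 60, 75, 83, 84, 86
Q1 (25th %ile) = 51.0000
Q3 (75th %ile) = 83.0000
IQR = 83.0000 - 51.0000 = 32.0000

IQR = 32.0000


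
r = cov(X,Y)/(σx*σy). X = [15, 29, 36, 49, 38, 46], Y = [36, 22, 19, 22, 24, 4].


Mean X = 35.5000, Mean Y = 21.1667
SD X = 11.265730, SD Y = 9.388231
Cov = -78.750000
r = -78.750000/(11.265730*9.388231) = -0.7446

r = -0.7446


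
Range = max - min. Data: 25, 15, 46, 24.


Max = 46, Min = 15
Range = 46 - 15 = 31

Range = 31


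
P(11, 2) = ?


P(11,2) = 11!/9!
= 39916800/362880
= 110

P(11,2) = 110


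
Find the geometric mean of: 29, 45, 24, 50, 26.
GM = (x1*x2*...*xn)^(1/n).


Product = 29 × 45 × 24 × 50 × 26 = 40716000
GM = 40716000^(1/5) = 33.2624

GM = 33.2624


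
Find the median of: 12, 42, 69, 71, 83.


Sorted: 12, 42, 69, 71, 83
n = 5 (odd)
Middle value = 69

Median = 69


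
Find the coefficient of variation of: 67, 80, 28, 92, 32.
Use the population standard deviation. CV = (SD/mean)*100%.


Mean = 59.8000
SD = 25.6156
CV = (25.6156/59.8000)*100 = 42.8355%

CV = 42.8355%


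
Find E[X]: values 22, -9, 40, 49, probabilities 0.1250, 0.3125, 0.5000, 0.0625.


E[X] = 22*0.1250 - 9*0.3125 + 40*0.5000 + 49*0.0625
= 2.7500 - 2.8125 + 20.0000 + 3.0625
= 23.0000

E[X] = 23.0000


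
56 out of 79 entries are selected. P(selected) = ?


P = 56/79 = 0.7089

P = 0.7089


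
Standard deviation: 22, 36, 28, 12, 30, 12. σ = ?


Mean = 23.3333
Variance = 80.8889
SD = sqrt(80.8889) = 8.9938

SD = 8.9938


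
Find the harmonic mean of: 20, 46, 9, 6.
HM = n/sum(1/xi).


Sum of reciprocals = 1/20 + 1/46 + 1/9 + 1/6 = 0.349517
HM = 4/0.349517 = 11.4444

HM = 11.4444


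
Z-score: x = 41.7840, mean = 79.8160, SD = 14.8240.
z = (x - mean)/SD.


z = (41.7840 - 79.8160)/14.8240
= -38.0320/14.8240
= -2.5656

z = -2.5656


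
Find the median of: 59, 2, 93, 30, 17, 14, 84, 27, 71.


Sorted: 2, 14, 17, 27, 30, 59, 71, 84, 93
n = 9 (odd)
Middle value = 30

Median = 30


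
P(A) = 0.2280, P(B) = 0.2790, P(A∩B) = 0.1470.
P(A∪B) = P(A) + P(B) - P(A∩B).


P(A∪B) = 0.2280 + 0.2790 - 0.1470
= 0.5070 - 0.1470
= 0.3600

P(A∪B) = 0.3600


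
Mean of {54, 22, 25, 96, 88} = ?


Sum = 54 + 22 + 25 + 96 + 88 = 285
n = 5
Mean = 285/5 = 57.0000

Mean = 57.0000


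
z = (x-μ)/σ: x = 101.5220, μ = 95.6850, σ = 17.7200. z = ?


z = (101.5220 - 95.6850)/17.7200
= 5.8370/17.7200
= 0.3294

z = 0.3294


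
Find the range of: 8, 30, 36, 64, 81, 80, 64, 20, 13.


Max = 81, Min = 8
Range = 81 - 8 = 73

Range = 73


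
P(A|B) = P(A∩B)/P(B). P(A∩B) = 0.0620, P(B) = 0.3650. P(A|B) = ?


P(A|B) = 0.0620/0.3650 = 0.1699

P(A|B) = 0.1699


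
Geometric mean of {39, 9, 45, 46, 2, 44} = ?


Product = 39 × 9 × 45 × 46 × 2 × 44 = 63938160
GM = 63938160^(1/6) = 19.9968

GM = 19.9968


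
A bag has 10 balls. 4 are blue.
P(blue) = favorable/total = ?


P = 4/10 = 0.4000

P = 0.4000


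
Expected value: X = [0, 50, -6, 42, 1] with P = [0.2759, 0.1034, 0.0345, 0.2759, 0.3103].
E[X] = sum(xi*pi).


E[X] = 0*0.2759 + 50*0.1034 - 6*0.0345 + 42*0.2759 + 1*0.3103
= 0 + 5.1700 - 0.2070 + 11.5878 + 0.3103
= 16.8611

E[X] = 16.8611


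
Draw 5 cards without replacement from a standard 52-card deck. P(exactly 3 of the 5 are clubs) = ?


Hypergeometric: P(X=3) = C(13,3)·C(39,2) / C(52,5)
= 286 × 741 / 2598960
= 211926/2598960 = 0.0815

P = 0.0815


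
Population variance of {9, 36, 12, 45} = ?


Mean = 25.5000
Squared deviations: 272.2500, 110.2500, 182.2500, 380.2500
Sum = 945.0000
Variance = 945.0000/4 = 236.2500

Variance = 236.2500


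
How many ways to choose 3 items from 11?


C(11,3) = 11!/(3! × 8!)
= 39916800/(6 × 40320)
= 165

C(11,3) = 165


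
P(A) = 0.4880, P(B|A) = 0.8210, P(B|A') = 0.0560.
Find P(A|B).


P(B) = P(B|A)*P(A) + P(B|A')*P(A')
= 0.8210*0.4880 + 0.0560*0.5120
= 0.400648 + 0.028672 = 0.429320
P(A|B) = 0.400648/0.429320 = 0.9332

P(A|B) = 0.9332


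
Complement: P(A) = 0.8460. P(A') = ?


P(not A) = 1 - 0.8460 = 0.1540

P(not A) = 0.1540


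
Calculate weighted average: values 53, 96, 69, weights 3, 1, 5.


Numerator = 53*3 + 96*1 + 69*5 = 600
Denominator = 3 + 1 + 5 = 9
WM = 600/9 = 66.6667

WM = 66.6667


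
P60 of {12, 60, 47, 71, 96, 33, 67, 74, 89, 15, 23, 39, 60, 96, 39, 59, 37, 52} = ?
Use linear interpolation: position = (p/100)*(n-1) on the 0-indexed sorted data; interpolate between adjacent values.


Sorted: 12, 15, 23, 33, 37, 39, 39, 47, 52, 59, 60, 60, 67, 71, 74, 89, 96, 96
n = 18
Index = 60/100 * 17 = 10.2000
Lower = data[10] = 60, Upper = data[11] = 60
P60 = 60 + 0.2000*(0) = 60.0000

P60 = 60.0000


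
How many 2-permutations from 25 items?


P(25,2) = 25!/23!
= 15511210043330985984000000/25852016738884976640000
= 600

P(25,2) = 600


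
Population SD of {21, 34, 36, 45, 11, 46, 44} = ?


Mean = 33.8571
Variance = 152.4082
SD = sqrt(152.4082) = 12.3454

SD = 12.3454


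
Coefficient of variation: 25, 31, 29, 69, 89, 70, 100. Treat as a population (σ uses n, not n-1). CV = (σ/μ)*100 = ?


Mean = 59.0000
SD = 28.3901
CV = (28.3901/59.0000)*100 = 48.1189%

CV = 48.1189%


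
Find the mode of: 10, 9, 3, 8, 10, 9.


Frequencies: 3:1, 8:1, 9:2, 10:2
Max frequency = 2
Mode = 9, 10

Mode = 9, 10


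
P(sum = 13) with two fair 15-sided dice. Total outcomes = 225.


Total outcomes = 15×15 = 225
Favorable (sum = 13): 12
P = 12/225 = 0.0533

P = 0.0533


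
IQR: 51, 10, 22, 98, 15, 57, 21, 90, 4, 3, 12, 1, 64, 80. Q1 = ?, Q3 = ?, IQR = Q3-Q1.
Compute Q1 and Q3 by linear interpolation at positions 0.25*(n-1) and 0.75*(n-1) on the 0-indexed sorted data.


Sorted: 1, 3, 4, 10, 12, 15, 21, 22, 51, 57, 64, 80, 90, 98
Q1 (25th %ile) = 10.5000
Q3 (75th %ile) = 62.2500
IQR = 62.2500 - 10.5000 = 51.7500

IQR = 51.7500


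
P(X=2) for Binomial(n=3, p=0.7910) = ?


C(3,2) = 3
p^2 = 0.625681
(1-p)^1 = 0.209000
P = 3 * 0.625681 * 0.209000 = 0.3923

P(X=2) = 0.3923


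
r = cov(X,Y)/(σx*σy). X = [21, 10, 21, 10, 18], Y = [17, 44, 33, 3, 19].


Mean X = 16.0000, Mean Y = 23.2000
SD X = 5.019960, SD Y = 14.091132
Cov = 1.200000
r = 1.200000/(5.019960*14.091132) = 0.0170

r = 0.0170


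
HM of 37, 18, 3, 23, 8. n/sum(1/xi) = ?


Sum of reciprocals = 1/37 + 1/18 + 1/3 + 1/23 + 1/8 = 0.584394
HM = 5/0.584394 = 8.5559

HM = 8.5559


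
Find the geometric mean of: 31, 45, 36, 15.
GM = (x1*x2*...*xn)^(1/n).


Product = 31 × 45 × 36 × 15 = 753300
GM = 753300^(1/4) = 29.4606

GM = 29.4606


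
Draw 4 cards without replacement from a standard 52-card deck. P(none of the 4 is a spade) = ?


P(no spades) = (39/52) × (38/51) × (37/50) × (36/49)
= 0.3038

P = 0.3038


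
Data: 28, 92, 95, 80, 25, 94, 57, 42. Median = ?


Sorted: 25, 28, 42, 57, 80, 92, 94, 95
n = 8 (even)
Middle values: 57 and 80
Median = (57+80)/2 = 68.5000

Median = 68.5000


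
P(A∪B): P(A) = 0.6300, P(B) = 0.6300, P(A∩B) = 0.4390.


P(A∪B) = 0.6300 + 0.6300 - 0.4390
= 1.2600 - 0.4390
= 0.8210

P(A∪B) = 0.8210


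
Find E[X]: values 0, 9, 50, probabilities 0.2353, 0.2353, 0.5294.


E[X] = 0*0.2353 + 9*0.2353 + 50*0.5294
= 0 + 2.1177 + 26.4700
= 28.5877

E[X] = 28.5877


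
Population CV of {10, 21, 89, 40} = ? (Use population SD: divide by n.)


Mean = 40.0000
SD = 30.2572
CV = (30.2572/40.0000)*100 = 75.6431%

CV = 75.6431%


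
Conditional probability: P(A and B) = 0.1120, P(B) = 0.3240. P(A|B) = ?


P(A|B) = 0.1120/0.3240 = 0.3457

P(A|B) = 0.3457


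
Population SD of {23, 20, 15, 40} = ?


Mean = 24.5000
Variance = 88.2500
SD = sqrt(88.2500) = 9.3941

SD = 9.3941


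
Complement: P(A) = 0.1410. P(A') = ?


P(not A) = 1 - 0.1410 = 0.8590

P(not A) = 0.8590


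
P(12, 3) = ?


P(12,3) = 12!/9!
= 479001600/362880
= 1320

P(12,3) = 1320


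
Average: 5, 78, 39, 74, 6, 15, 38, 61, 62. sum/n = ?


Sum = 5 + 78 + 39 + 74 + 6 + 15 + 38 + 61 + 62 = 378
n = 9
Mean = 378/9 = 42.0000

Mean = 42.0000


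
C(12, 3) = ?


C(12,3) = 12!/(3! × 9!)
= 479001600/(6 × 362880)
= 220

C(12,3) = 220


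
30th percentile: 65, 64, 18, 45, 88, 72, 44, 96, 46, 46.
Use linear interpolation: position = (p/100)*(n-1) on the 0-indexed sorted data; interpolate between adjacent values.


Sorted: 18, 44, 45, 46, 46, 64, 65, 72, 88, 96
n = 10
Index = 30/100 * 9 = 2.7000
Lower = data[2] = 45, Upper = data[3] = 46
P30 = 45 + 0.7000*(1) = 45.7000

P30 = 45.7000


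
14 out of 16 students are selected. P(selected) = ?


P = 14/16 = 0.8750

P = 0.8750


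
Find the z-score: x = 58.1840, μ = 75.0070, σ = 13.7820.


z = (58.1840 - 75.0070)/13.7820
= -16.8230/13.7820
= -1.2207

z = -1.2207


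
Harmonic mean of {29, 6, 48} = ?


Sum of reciprocals = 1/29 + 1/6 + 1/48 = 0.221983
HM = 3/0.221983 = 13.5146

HM = 13.5146


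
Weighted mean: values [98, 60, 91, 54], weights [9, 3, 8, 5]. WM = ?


Numerator = 98*9 + 60*3 + 91*8 + 54*5 = 2060
Denominator = 9 + 3 + 8 + 5 = 25
WM = 2060/25 = 82.4000

WM = 82.4000


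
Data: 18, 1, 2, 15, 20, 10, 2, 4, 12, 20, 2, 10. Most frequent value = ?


Frequencies: 1:1, 2:3, 4:1, 10:2, 12:1, 15:1, 18:1, 20:2
Max frequency = 3
Mode = 2

Mode = 2


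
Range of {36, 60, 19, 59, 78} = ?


Max = 78, Min = 19
Range = 78 - 19 = 59

Range = 59


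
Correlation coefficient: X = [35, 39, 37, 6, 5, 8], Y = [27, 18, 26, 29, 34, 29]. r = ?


Mean X = 21.6667, Mean Y = 27.1667
SD X = 15.402020, SD Y = 4.810290
Cov = -57.777778
r = -57.777778/(15.402020*4.810290) = -0.7799

r = -0.7799


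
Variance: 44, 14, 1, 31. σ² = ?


Mean = 22.5000
Squared deviations: 462.2500, 72.2500, 462.2500, 72.2500
Sum = 1069.0000
Variance = 1069.0000/4 = 267.2500

Variance = 267.2500


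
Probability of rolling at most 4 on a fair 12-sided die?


Favorable outcomes (roll ≤ 4): 4
Total outcomes = 12
P = 4/12 = 0.3333

P = 0.3333


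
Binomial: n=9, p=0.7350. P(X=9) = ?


C(9,9) = 1
p^9 = 0.062602
(1-p)^0 = 1.000000
P = 1 * 0.062602 * 1.000000 = 0.0626

P(X=9) = 0.0626


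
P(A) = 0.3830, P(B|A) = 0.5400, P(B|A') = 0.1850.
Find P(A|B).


P(B) = P(B|A)*P(A) + P(B|A')*P(A')
= 0.5400*0.3830 + 0.1850*0.6170
= 0.206820 + 0.114145 = 0.320965
P(A|B) = 0.206820/0.320965 = 0.6444

P(A|B) = 0.6444


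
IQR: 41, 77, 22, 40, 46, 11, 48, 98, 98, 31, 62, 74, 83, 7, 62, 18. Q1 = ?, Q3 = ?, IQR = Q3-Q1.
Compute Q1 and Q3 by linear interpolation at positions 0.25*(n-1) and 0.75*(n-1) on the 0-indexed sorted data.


Sorted: 7, 11, 18, 22, 31, 40, 41, 46, 48, 62, 62, 74, 77, 83, 98, 98
Q1 (25th %ile) = 28.7500
Q3 (75th %ile) = 74.7500
IQR = 74.7500 - 28.7500 = 46.0000

IQR = 46.0000


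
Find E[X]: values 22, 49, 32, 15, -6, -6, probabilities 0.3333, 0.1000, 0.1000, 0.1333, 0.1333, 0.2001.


E[X] = 22*0.3333 + 49*0.1000 + 32*0.1000 + 15*0.1333 - 6*0.1333 - 6*0.2001
= 7.3326 + 4.9000 + 3.2000 + 1.9995 - 0.7998 - 1.2006
= 15.4317

E[X] = 15.4317


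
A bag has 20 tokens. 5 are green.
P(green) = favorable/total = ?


P = 5/20 = 0.2500

P = 0.2500


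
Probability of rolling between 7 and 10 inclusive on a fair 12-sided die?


Favorable outcomes (7 ≤ roll ≤ 10): 4
Total outcomes = 12
P = 4/12 = 0.3333

P = 0.3333


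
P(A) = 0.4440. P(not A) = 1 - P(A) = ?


P(not A) = 1 - 0.4440 = 0.5560

P(not A) = 0.5560


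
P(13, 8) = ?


P(13,8) = 13!/5!
= 6227020800/120
= 51891840

P(13,8) = 51891840


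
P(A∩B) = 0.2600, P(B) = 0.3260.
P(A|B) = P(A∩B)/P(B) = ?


P(A|B) = 0.2600/0.3260 = 0.7975

P(A|B) = 0.7975


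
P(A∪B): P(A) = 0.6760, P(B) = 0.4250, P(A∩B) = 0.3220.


P(A∪B) = 0.6760 + 0.4250 - 0.3220
= 1.1010 - 0.3220
= 0.7790

P(A∪B) = 0.7790


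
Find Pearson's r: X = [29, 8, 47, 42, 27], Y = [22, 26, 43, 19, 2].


Mean X = 30.6000, Mean Y = 22.4000
SD X = 13.602941, SD Y = 13.154467
Cov = 58.360000
r = 58.360000/(13.602941*13.154467) = 0.3261

r = 0.3261


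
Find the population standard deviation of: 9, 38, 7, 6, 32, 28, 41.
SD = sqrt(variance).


Mean = 23.0000
Variance = 199.4286
SD = sqrt(199.4286) = 14.1219

SD = 14.1219


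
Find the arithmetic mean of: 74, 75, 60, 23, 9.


Sum = 74 + 75 + 60 + 23 + 9 = 241
n = 5
Mean = 241/5 = 48.2000

Mean = 48.2000


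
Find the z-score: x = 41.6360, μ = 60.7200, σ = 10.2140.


z = (41.6360 - 60.7200)/10.2140
= -19.0840/10.2140
= -1.8684

z = -1.8684


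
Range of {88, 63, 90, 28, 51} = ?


Max = 90, Min = 28
Range = 90 - 28 = 62

Range = 62


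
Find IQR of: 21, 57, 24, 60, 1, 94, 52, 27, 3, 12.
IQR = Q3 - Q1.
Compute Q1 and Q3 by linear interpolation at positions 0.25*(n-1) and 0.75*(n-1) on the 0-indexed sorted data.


Sorted: 1, 3, 12, 21, 24, 27, 52, 57, 60, 94
Q1 (25th %ile) = 14.2500
Q3 (75th %ile) = 55.7500
IQR = 55.7500 - 14.2500 = 41.5000

IQR = 41.5000


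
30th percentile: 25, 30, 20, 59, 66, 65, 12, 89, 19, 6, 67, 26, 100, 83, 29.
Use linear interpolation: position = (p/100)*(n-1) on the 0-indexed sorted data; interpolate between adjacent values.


Sorted: 6, 12, 19, 20, 25, 26, 29, 30, 59, 65, 66, 67, 83, 89, 100
n = 15
Index = 30/100 * 14 = 4.2000
Lower = data[4] = 25, Upper = data[5] = 26
P30 = 25 + 0.2000*(1) = 25.2000

P30 = 25.2000


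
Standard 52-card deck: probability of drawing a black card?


26 black cards in 52 cards
P = 26/52 = 0.5000

P = 0.5000


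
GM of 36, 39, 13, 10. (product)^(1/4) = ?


Product = 36 × 39 × 13 × 10 = 182520
GM = 182520^(1/4) = 20.6694

GM = 20.6694


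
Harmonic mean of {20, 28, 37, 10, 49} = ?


Sum of reciprocals = 1/20 + 1/28 + 1/37 + 1/10 + 1/49 = 0.233149
HM = 5/0.233149 = 21.4455

HM = 21.4455


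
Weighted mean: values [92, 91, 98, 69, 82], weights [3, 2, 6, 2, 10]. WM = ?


Numerator = 92*3 + 91*2 + 98*6 + 69*2 + 82*10 = 2004
Denominator = 3 + 2 + 6 + 2 + 10 = 23
WM = 2004/23 = 87.1304

WM = 87.1304


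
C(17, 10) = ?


C(17,10) = 17!/(10! × 7!)
= 355687428096000/(3628800 × 5040)
= 19448

C(17,10) = 19448


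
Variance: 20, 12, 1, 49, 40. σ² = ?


Mean = 24.4000
Squared deviations: 19.3600, 153.7600, 547.5600, 605.1600, 243.3600
Sum = 1569.2000
Variance = 1569.2000/5 = 313.8400

Variance = 313.8400


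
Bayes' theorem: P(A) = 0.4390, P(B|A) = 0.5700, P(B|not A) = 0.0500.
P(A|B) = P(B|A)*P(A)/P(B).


P(B) = P(B|A)*P(A) + P(B|A')*P(A')
= 0.5700*0.4390 + 0.0500*0.5610
= 0.250230 + 0.028050 = 0.278280
P(A|B) = 0.250230/0.278280 = 0.8992

P(A|B) = 0.8992


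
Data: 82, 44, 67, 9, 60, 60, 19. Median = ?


Sorted: 9, 19, 44, 60, 60, 67, 82
n = 7 (odd)
Middle value = 60

Median = 60


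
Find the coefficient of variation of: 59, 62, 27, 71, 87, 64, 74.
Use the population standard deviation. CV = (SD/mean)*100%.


Mean = 63.4286
SD = 17.2118
CV = (17.2118/63.4286)*100 = 27.1357%

CV = 27.1357%


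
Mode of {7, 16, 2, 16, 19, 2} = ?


Frequencies: 2:2, 7:1, 16:2, 19:1
Max frequency = 2
Mode = 2, 16

Mode = 2, 16


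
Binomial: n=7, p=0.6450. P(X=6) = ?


C(7,6) = 7
p^6 = 0.072004
(1-p)^1 = 0.355000
P = 7 * 0.072004 * 0.355000 = 0.1789

P(X=6) = 0.1789


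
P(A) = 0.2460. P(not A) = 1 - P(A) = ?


P(not A) = 1 - 0.2460 = 0.7540

P(not A) = 0.7540


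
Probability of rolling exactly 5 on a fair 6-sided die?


Favorable outcomes (roll = 5): 1
Total outcomes = 6
P = 1/6 = 0.1667

P = 0.1667


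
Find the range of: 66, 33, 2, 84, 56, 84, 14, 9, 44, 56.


Max = 84, Min = 2
Range = 84 - 2 = 82

Range = 82


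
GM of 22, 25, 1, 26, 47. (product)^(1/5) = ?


Product = 22 × 25 × 1 × 26 × 47 = 672100
GM = 672100^(1/5) = 14.6382

GM = 14.6382


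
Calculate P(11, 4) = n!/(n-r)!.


P(11,4) = 11!/7!
= 39916800/5040
= 7920

P(11,4) = 7920


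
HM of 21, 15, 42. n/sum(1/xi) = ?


Sum of reciprocals = 1/21 + 1/15 + 1/42 = 0.138095
HM = 3/0.138095 = 21.7241

HM = 21.7241


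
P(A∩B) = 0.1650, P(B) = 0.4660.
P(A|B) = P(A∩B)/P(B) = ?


P(A|B) = 0.1650/0.4660 = 0.3541

P(A|B) = 0.3541


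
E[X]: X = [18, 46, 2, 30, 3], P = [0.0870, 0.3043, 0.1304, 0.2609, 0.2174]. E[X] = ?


E[X] = 18*0.0870 + 46*0.3043 + 2*0.1304 + 30*0.2609 + 3*0.2174
= 1.5660 + 13.9978 + 0.2608 + 7.8270 + 0.6522
= 24.3038

E[X] = 24.3038


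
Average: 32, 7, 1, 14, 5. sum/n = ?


Sum = 32 + 7 + 1 + 14 + 5 = 59
n = 5
Mean = 59/5 = 11.8000

Mean = 11.8000


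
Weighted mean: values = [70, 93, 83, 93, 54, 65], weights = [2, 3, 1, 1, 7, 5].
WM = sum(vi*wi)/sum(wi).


Numerator = 70*2 + 93*3 + 83*1 + 93*1 + 54*7 + 65*5 = 1298
Denominator = 2 + 3 + 1 + 1 + 7 + 5 = 19
WM = 1298/19 = 68.3158

WM = 68.3158


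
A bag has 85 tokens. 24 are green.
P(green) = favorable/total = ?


P = 24/85 = 0.2824

P = 0.2824


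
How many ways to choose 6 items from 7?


C(7,6) = 7!/(6! × 1!)
= 5040/(720 × 1)
= 7

C(7,6) = 7


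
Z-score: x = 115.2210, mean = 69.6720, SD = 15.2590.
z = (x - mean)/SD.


z = (115.2210 - 69.6720)/15.2590
= 45.5490/15.2590
= 2.9851

z = 2.9851


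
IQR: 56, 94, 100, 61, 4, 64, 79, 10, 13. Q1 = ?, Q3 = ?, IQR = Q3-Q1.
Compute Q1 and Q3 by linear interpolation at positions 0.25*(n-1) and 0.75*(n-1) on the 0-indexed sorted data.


Sorted: 4, 10, 13, 56, 61, 64, 79, 94, 100
Q1 (25th %ile) = 13.0000
Q3 (75th %ile) = 79.0000
IQR = 79.0000 - 13.0000 = 66.0000

IQR = 66.0000


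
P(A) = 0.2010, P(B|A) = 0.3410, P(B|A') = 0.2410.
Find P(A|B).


P(B) = P(B|A)*P(A) + P(B|A')*P(A')
= 0.3410*0.2010 + 0.2410*0.7990
= 0.068541 + 0.192559 = 0.261100
P(A|B) = 0.068541/0.261100 = 0.2625

P(A|B) = 0.2625


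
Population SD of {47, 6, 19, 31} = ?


Mean = 25.7500
Variance = 228.6875
SD = sqrt(228.6875) = 15.1224

SD = 15.1224


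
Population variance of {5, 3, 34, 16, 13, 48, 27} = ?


Mean = 20.8571
Squared deviations: 251.4490, 318.8776, 172.7347, 23.5918, 61.7347, 736.7347, 37.7347
Sum = 1602.8571
Variance = 1602.8571/7 = 228.9796

Variance = 228.9796


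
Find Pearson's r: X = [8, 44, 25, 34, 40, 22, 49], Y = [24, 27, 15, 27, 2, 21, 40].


Mean X = 31.7143, Mean Y = 22.2857
SD X = 13.231070, SD Y = 10.872170
Cov = 32.510204
r = 32.510204/(13.231070*10.872170) = 0.2260

r = 0.2260


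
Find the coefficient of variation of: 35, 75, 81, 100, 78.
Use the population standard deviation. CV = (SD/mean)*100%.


Mean = 73.8000
SD = 21.2735
CV = (21.2735/73.8000)*100 = 28.8258%

CV = 28.8258%


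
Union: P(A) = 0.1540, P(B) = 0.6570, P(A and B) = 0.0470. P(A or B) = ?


P(A∪B) = 0.1540 + 0.6570 - 0.0470
= 0.8110 - 0.0470
= 0.7640

P(A∪B) = 0.7640


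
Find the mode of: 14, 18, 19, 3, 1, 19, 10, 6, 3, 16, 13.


Frequencies: 1:1, 3:2, 6:1, 10:1, 13:1, 14:1, 16:1, 18:1, 19:2
Max frequency = 2
Mode = 3, 19

Mode = 3, 19


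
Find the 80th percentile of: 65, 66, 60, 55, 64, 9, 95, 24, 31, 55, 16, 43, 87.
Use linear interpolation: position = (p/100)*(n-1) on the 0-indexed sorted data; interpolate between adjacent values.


Sorted: 9, 16, 24, 31, 43, 55, 55, 60, 64, 65, 66, 87, 95
n = 13
Index = 80/100 * 12 = 9.6000
Lower = data[9] = 65, Upper = data[10] = 66
P80 = 65 + 0.6000*(1) = 65.6000

P80 = 65.6000


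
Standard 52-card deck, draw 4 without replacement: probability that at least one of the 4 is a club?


P(at least one) = 1 - P(none)
P(none) = (39/52) × (38/51) × (37/50) × (36/49) = 0.303818
P(at least one) = 1 - 0.303818 = 0.6962

P = 0.6962


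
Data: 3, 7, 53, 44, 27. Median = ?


Sorted: 3, 7, 27, 44, 53
n = 5 (odd)
Middle value = 27

Median = 27


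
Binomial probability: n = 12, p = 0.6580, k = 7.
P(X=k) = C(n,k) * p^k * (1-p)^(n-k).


C(12,7) = 792
p^7 = 0.053405
(1-p)^5 = 0.004679
P = 792 * 0.053405 * 0.004679 = 0.1979

P(X=7) = 0.1979


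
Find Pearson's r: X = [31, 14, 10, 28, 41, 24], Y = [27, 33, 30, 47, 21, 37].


Mean X = 24.6667, Mean Y = 32.5000
SD X = 10.386958, SD Y = 8.159861
Cov = -24.333333
r = -24.333333/(10.386958*8.159861) = -0.2871

r = -0.2871


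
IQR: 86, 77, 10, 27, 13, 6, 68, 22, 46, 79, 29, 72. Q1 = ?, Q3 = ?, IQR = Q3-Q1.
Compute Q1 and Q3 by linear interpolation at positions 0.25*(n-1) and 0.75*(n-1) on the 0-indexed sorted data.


Sorted: 6, 10, 13, 22, 27, 29, 46, 68, 72, 77, 79, 86
Q1 (25th %ile) = 19.7500
Q3 (75th %ile) = 73.2500
IQR = 73.2500 - 19.7500 = 53.5000

IQR = 53.5000


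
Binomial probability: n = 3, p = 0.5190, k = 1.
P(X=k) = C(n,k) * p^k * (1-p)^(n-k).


C(3,1) = 3
p^1 = 0.519000
(1-p)^2 = 0.231361
P = 3 * 0.519000 * 0.231361 = 0.3602

P(X=1) = 0.3602


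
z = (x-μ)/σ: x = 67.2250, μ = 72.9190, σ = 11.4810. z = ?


z = (67.2250 - 72.9190)/11.4810
= -5.6940/11.4810
= -0.4959

z = -0.4959


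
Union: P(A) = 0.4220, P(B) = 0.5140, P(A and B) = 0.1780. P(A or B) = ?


P(A∪B) = 0.4220 + 0.5140 - 0.1780
= 0.9360 - 0.1780
= 0.7580

P(A∪B) = 0.7580


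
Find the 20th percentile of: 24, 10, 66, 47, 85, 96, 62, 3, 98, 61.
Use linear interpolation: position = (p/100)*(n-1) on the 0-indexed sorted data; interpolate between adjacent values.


Sorted: 3, 10, 24, 47, 61, 62, 66, 85, 96, 98
n = 10
Index = 20/100 * 9 = 1.8000
Lower = data[1] = 10, Upper = data[2] = 24
P20 = 10 + 0.8000*(14) = 21.2000

P20 = 21.2000


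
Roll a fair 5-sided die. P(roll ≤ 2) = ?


Favorable outcomes (roll ≤ 2): 2
Total outcomes = 5
P = 2/5 = 0.4000

P = 0.4000


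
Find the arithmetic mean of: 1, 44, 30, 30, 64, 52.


Sum = 1 + 44 + 30 + 30 + 64 + 52 = 221
n = 6
Mean = 221/6 = 36.8333

Mean = 36.8333


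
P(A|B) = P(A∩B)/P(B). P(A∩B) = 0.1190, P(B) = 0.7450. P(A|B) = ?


P(A|B) = 0.1190/0.7450 = 0.1597

P(A|B) = 0.1597


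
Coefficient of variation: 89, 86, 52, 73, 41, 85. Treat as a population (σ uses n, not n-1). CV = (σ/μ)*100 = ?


Mean = 71.0000
SD = 18.3030
CV = (18.3030/71.0000)*100 = 25.7789%

CV = 25.7789%


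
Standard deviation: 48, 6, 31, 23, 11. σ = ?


Mean = 23.8000
Variance = 223.7600
SD = sqrt(223.7600) = 14.9586

SD = 14.9586


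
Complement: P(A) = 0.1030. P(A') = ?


P(not A) = 1 - 0.1030 = 0.8970

P(not A) = 0.8970


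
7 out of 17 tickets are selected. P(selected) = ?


P = 7/17 = 0.4118

P = 0.4118


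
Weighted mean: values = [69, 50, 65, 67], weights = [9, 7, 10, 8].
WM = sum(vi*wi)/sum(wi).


Numerator = 69*9 + 50*7 + 65*10 + 67*8 = 2157
Denominator = 9 + 7 + 10 + 8 = 34
WM = 2157/34 = 63.4412

WM = 63.4412


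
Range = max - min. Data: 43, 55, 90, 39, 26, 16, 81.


Max = 90, Min = 16
Range = 90 - 16 = 74

Range = 74


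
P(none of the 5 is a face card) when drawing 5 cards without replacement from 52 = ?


P(no face cards) = (40/52) × (39/51) × (38/50) × (37/49) × (36/48)
= 0.2532

P = 0.2532


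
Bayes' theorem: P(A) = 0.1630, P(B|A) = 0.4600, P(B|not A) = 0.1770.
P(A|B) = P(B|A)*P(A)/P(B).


P(B) = P(B|A)*P(A) + P(B|A')*P(A')
= 0.4600*0.1630 + 0.1770*0.8370
= 0.074980 + 0.148149 = 0.223129
P(A|B) = 0.074980/0.223129 = 0.3360

P(A|B) = 0.3360


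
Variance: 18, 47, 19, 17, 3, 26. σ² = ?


Mean = 21.6667
Squared deviations: 13.4444, 641.7778, 7.1111, 21.7778, 348.4444, 18.7778
Sum = 1051.3333
Variance = 1051.3333/6 = 175.2222

Variance = 175.2222


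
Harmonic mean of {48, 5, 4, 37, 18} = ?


Sum of reciprocals = 1/48 + 1/5 + 1/4 + 1/37 + 1/18 = 0.553416
HM = 5/0.553416 = 9.0348

HM = 9.0348


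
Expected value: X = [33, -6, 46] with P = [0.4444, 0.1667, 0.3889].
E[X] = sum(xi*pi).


E[X] = 33*0.4444 - 6*0.1667 + 46*0.3889
= 14.6652 - 1.0002 + 17.8894
= 31.5544

E[X] = 31.5544


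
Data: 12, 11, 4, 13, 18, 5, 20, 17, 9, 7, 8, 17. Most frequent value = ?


Frequencies: 4:1, 5:1, 7:1, 8:1, 9:1, 11:1, 12:1, 13:1, 17:2, 18:1, 20:1
Max frequency = 2
Mode = 17

Mode = 17


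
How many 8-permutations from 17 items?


P(17,8) = 17!/9!
= 355687428096000/362880
= 980179200

P(17,8) = 980179200


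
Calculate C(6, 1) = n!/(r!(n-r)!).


C(6,1) = 6!/(1! × 5!)
= 720/(1 × 120)
= 6

C(6,1) = 6


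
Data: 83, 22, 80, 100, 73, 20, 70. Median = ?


Sorted: 20, 22, 70, 73, 80, 83, 100
n = 7 (odd)
Middle value = 73

Median = 73


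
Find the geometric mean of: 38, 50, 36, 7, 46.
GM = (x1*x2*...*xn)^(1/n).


Product = 38 × 50 × 36 × 7 × 46 = 22024800
GM = 22024800^(1/5) = 29.4159

GM = 29.4159


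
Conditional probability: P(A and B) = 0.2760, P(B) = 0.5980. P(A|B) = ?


P(A|B) = 0.2760/0.5980 = 0.4615

P(A|B) = 0.4615


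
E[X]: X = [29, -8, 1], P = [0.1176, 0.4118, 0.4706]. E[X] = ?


E[X] = 29*0.1176 - 8*0.4118 + 1*0.4706
= 3.4104 - 3.2944 + 0.4706
= 0.5866

E[X] = 0.5866


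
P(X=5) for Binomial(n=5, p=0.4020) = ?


C(5,5) = 1
p^5 = 0.010499
(1-p)^0 = 1.000000
P = 1 * 0.010499 * 1.000000 = 0.0105

P(X=5) = 0.0105


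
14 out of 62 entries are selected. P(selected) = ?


P = 14/62 = 0.2258

P = 0.2258


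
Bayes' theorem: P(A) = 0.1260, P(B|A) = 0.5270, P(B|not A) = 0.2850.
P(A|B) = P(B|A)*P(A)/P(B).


P(B) = P(B|A)*P(A) + P(B|A')*P(A')
= 0.5270*0.1260 + 0.2850*0.8740
= 0.066402 + 0.249090 = 0.315492
P(A|B) = 0.066402/0.315492 = 0.2105

P(A|B) = 0.2105


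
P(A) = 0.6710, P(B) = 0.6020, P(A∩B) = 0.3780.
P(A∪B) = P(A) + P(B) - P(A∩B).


P(A∪B) = 0.6710 + 0.6020 - 0.3780
= 1.2730 - 0.3780
= 0.8950

P(A∪B) = 0.8950


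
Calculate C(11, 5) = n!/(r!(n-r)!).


C(11,5) = 11!/(5! × 6!)
= 39916800/(120 × 720)
= 462

C(11,5) = 462


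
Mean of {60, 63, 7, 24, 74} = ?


Sum = 60 + 63 + 7 + 24 + 74 = 228
n = 5
Mean = 228/5 = 45.6000

Mean = 45.6000


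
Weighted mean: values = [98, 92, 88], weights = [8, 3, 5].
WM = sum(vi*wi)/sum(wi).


Numerator = 98*8 + 92*3 + 88*5 = 1500
Denominator = 8 + 3 + 5 = 16
WM = 1500/16 = 93.7500

WM = 93.7500


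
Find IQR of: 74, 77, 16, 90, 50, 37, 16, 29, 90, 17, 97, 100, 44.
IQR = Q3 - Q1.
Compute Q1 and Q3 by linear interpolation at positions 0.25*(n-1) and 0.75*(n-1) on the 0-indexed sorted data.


Sorted: 16, 16, 17, 29, 37, 44, 50, 74, 77, 90, 90, 97, 100
Q1 (25th %ile) = 29.0000
Q3 (75th %ile) = 90.0000
IQR = 90.0000 - 29.0000 = 61.0000

IQR = 61.0000


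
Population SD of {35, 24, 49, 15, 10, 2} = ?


Mean = 22.5000
Variance = 248.9167
SD = sqrt(248.9167) = 15.7771

SD = 15.7771


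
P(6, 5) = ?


P(6,5) = 6!/1!
= 720/1
= 720

P(6,5) = 720


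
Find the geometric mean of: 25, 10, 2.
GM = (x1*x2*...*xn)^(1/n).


Product = 25 × 10 × 2 = 500
GM = 500^(1/3) = 7.9370

GM = 7.9370


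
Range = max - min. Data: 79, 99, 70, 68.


Max = 99, Min = 68
Range = 99 - 68 = 31

Range = 31


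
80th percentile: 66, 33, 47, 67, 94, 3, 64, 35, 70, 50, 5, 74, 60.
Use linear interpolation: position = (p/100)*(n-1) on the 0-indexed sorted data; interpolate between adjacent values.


Sorted: 3, 5, 33, 35, 47, 50, 60, 64, 66, 67, 70, 74, 94
n = 13
Index = 80/100 * 12 = 9.6000
Lower = data[9] = 67, Upper = data[10] = 70
P80 = 67 + 0.6000*(3) = 68.8000

P80 = 68.8000


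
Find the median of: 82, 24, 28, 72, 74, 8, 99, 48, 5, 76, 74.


Sorted: 5, 8, 24, 28, 48, 72, 74, 74, 76, 82, 99
n = 11 (odd)
Middle value = 72

Median = 72


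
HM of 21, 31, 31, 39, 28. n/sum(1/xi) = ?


Sum of reciprocals = 1/21 + 1/31 + 1/31 + 1/39 + 1/28 = 0.173490
HM = 5/0.173490 = 28.8200

HM = 28.8200


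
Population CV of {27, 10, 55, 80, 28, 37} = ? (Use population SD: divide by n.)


Mean = 39.5000
SD = 22.5296
CV = (22.5296/39.5000)*100 = 57.0370%

CV = 57.0370%


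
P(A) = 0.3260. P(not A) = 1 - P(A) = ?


P(not A) = 1 - 0.3260 = 0.6740

P(not A) = 0.6740


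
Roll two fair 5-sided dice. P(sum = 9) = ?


Total outcomes = 5×5 = 25
Favorable (sum = 9): 2
P = 2/25 = 0.0800

P = 0.0800


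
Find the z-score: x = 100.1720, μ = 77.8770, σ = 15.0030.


z = (100.1720 - 77.8770)/15.0030
= 22.2950/15.0030
= 1.4860

z = 1.4860


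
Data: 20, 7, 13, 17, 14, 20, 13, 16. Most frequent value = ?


Frequencies: 7:1, 13:2, 14:1, 16:1, 17:1, 20:2
Max frequency = 2
Mode = 13, 20

Mode = 13, 20


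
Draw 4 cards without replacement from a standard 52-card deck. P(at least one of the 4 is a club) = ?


P(at least one) = 1 - P(none)
P(none) = (39/52) × (38/51) × (37/50) × (36/49) = 0.303818
P(at least one) = 1 - 0.303818 = 0.6962

P = 0.6962


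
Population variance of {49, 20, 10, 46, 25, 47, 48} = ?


Mean = 35.0000
Squared deviations: 196.0000, 225.0000, 625.0000, 121.0000, 100.0000, 144.0000, 169.0000
Sum = 1580.0000
Variance = 1580.0000/7 = 225.7143

Variance = 225.7143
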